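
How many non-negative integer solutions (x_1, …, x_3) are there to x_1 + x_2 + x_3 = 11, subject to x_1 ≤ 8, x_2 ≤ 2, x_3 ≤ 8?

21

Ignoring the caps, the number of non-negative solutions to x_1+…+x_3 = 11 is C(13,2) = 78.
Subtract solutions that violate a single cap (substitute x_i' = x_i − (cap_i+1)): x_1 ≥ 9 gives C(4,2) = 6; x_2 ≥ 3 gives C(10,2) = 45; x_3 ≥ 9 gives C(4,2) = 6. Together 57.
No two caps can be exceeded simultaneously, so the pair terms are all 0.
By inclusion–exclusion the count is 78 − 57 + 0 = 21.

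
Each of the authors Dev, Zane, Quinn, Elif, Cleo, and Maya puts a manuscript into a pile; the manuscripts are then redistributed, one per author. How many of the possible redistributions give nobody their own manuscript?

Count assignments avoiding every fixed point. For any j of the 6 authors fixed to their own manuscript, the other 6−j can be arranged in (6−j)! ways.
By inclusion–exclusion this is Σ_{j=0}^{6} (−1)^j C(6,j)·(6−j)!.
Computing: 720 − 720 + 360 − 120 + 30 − 6 + 1 = 265.

265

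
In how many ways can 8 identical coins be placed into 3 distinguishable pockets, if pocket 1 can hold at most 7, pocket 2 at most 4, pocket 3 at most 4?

24

Ignoring the caps, the number of non-negative solutions to x_1+…+x_3 = 8 is C(10,2) = 45.
Subtract solutions that violate a single cap (substitute x_i' = x_i − (cap_i+1)): x_1 ≥ 8 gives C(2,2) = 1; x_2 ≥ 5 gives C(5,2) = 10; x_3 ≥ 5 gives C(5,2) = 10. Together 21.
No two caps can be exceeded simultaneously, so the pair terms are all 0.
By inclusion–exclusion the count is 45 − 21 + 0 = 24.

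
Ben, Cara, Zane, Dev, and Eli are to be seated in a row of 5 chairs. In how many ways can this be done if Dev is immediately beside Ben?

Glue Dev and Ben into one block (2 internal orders), leaving 4 units to arrange in a row.
So the count is 2·(4)! = 48.

48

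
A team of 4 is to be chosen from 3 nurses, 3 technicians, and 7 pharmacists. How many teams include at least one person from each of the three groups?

315

With no constraint there are C(13,4) = 715 possible selections.
Subtract selections that omit an entire group: no nurses → C(10,4) = 210; no technicians → C(10,4) = 210; no pharmacists → C(6,4) = 15.
Add back selections omitting two groups (i.e. drawn from a single group): C(3,4) + C(3,4) + C(7,4) = 35.
By inclusion–exclusion: 715 − 435 + 35 = 315.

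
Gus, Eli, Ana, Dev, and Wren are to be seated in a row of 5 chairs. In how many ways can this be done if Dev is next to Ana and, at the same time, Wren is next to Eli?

Treat {Dev,Ana} as one block (2 orders) and {Wren,Eli} as another (2 orders).
That leaves 3 units to arrange: 2 × 2 × 3! = 4 × 6 = 24.

24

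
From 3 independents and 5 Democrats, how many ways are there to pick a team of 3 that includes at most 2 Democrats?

46

Split by how many Democrats are chosen (0 through 2).
Sum: C(5,0)·C(3,3) + C(5,1)·C(3,2) + C(5,2)·C(3,1) = 1 + 15 + 30 = 46.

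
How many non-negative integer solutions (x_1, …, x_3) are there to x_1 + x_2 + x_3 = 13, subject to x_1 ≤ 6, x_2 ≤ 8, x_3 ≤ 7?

41

By stars and bars, unrestricted non-negative solutions to x_1+…+x_3 = 13 number C(13+2,2) = 105.
Subtract solutions that violate a single cap (substitute x_i' = x_i − (cap_i+1)): x_1 ≥ 7 gives C(8,2) = 28; x_2 ≥ 9 gives C(6,2) = 15; x_3 ≥ 8 gives C(7,2) = 21. Together 64.
No two caps can be exceeded simultaneously, so the pair terms are all 0.
By inclusion–exclusion the count is 105 − 64 + 0 = 41.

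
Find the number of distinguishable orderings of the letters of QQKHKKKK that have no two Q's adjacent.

Total arrangements of QQKHKKKK: 8!/(5!·2!) = 168.
Arrangements with the Q's together: treat QQ as one letter, giving (7)!/(5!) = 42.
Subtracting, 168 − 42 = 126 arrangements keep the Q's apart.

126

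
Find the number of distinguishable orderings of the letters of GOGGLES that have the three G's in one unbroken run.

120

Treat the 3 copies of G as a single block. The multiset to arrange is then {GGG, E, L, O, S}, 5 items in all.
All 5 items are distinct, so there are (5)! = 120 arrangements.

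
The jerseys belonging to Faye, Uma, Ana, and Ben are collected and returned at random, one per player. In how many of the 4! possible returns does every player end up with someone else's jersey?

This is the derangement count D_4: permutations of 4 items with no fixed point.
By inclusion–exclusion this is Σ_{j=0}^{4} (−1)^j C(4,j)·(4−j)!.
Computing: 24 − 24 + 12 − 4 + 1 = 9.

9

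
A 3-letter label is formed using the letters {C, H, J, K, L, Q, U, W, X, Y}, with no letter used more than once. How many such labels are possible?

720

With no repetition, fill the 3 letters in order: 10 choices, then 9, down to 8.
10 × 9 × 8 = 720.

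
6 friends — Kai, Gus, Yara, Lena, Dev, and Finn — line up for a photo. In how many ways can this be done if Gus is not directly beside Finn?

480

Of the 6! = 720 arrangements, those with Gus and Finn adjacent number 2 × 5! = 240 (treat the pair as a block with 2 internal orders).
Complementary counting: 720 − 240 = 480.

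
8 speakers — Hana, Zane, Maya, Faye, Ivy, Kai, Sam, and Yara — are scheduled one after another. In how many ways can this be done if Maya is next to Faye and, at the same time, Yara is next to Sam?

Treat {Maya,Faye} as one block (2 orders) and {Yara,Sam} as another (2 orders).
That leaves 6 units to arrange: 2 × 2 × 6! = 4 × 720 = 2880.

2880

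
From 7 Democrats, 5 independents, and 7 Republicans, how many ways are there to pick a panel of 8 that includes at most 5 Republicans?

75108

Split by how many Republicans are chosen (0 through 5).
Sum: C(7,0)·C(12,8) + C(7,1)·C(12,7) + C(7,2)·C(12,6) + C(7,3)·C(12,5) + C(7,4)·C(12,4) + C(7,5)·C(12,3) = 495 + 5544 + 19404 + 27720 + 17325 + 4620 = 75108.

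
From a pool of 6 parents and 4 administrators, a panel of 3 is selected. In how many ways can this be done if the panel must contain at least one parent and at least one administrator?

96

Total 3-person selections from all 10: C(10,3) = 120.
Subtract selections that omit an entire group: no parents → C(4,3) = 4; no administrators → C(6,3) = 20.
Both groups omitted at once is impossible, so 120 − 24 = 96.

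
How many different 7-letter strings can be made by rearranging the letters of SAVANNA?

420

SAVANNA has 7 letters with A appearing 3 times and N appearing twice.
The number of distinct arrangements is 7!/(3!·2!) = 5040/12 = 420.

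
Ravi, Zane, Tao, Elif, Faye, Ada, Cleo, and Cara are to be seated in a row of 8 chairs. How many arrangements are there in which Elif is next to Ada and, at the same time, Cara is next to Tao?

2880

Treat {Elif,Ada} as one block (2 orders) and {Cara,Tao} as another (2 orders).
That leaves 6 units to arrange: 2 × 2 × 6! = 4 × 720 = 2880.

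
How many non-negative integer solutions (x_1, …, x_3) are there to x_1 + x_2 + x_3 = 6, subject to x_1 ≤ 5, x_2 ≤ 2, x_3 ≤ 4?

14

By stars and bars, unrestricted non-negative solutions to x_1+…+x_3 = 6 number C(6+2,2) = 28.
Subtract solutions that violate a single cap (substitute x_i' = x_i − (cap_i+1)): x_1 ≥ 6 gives C(2,2) = 1; x_2 ≥ 3 gives C(5,2) = 10; x_3 ≥ 5 gives C(3,2) = 3. Together 14.
No two caps can be exceeded simultaneously, so the pair terms are all 0.
By inclusion–exclusion the count is 28 − 14 + 0 = 14.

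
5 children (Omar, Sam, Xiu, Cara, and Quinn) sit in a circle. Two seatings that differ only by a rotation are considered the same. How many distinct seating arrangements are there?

Seat Omar anywhere (absorbing the rotational symmetry), then permute the other 4: (4)! = 24.

24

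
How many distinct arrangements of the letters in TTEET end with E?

4

Fix E in the last position and arrange the remaining 4 letters.
Those 4 letters have T appearing 3 times, giving (4)!/(3!) = 4.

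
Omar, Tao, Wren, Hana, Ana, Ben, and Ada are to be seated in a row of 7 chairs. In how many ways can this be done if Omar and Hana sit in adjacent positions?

Treat {Omar, Hana} as a single unit. There are 6 units to order, and the pair itself can be ordered 2 ways.
So the count is 2·(6)! = 1440.

1440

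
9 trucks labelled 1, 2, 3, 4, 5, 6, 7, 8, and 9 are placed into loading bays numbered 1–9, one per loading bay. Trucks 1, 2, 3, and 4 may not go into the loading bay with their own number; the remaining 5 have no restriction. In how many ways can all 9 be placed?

Let Aᵢ (for 1 ≤ i ≤ 4) be the placements that put truck i in its forbidden loading bay. Any j of these fix j positions, leaving (9−j)! ways to fill the rest, and there are C(4,j) ways to pick which j.
By inclusion–exclusion, the number of valid placements is Σ_{j=0}^{4} (−1)^j C(4,j)·(9−j)!.
Computing: 362880 − 161280 + 30240 − 2880 + 120 = 229080.

229080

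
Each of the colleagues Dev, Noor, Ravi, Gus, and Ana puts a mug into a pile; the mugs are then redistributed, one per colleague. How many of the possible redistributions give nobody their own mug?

Count assignments avoiding every fixed point. For any j of the 5 colleagues fixed to their own mug, the other 5−j can be arranged in (5−j)! ways.
By inclusion–exclusion this is Σ_{j=0}^{5} (−1)^j C(5,j)·(5−j)!.
Computing: 120 − 120 + 60 − 20 + 5 − 1 = 44.

44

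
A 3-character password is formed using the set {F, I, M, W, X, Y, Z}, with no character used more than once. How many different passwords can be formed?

Choose and order 3 of the 7 symbols: the first character has 7 options, the next 6, then 5.
That product is 7 × 6 × 5 = 210.

210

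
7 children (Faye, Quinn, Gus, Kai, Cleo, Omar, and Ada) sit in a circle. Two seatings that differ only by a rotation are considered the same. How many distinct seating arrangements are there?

720

Seat Faye anywhere (absorbing the rotational symmetry), then permute the other 6: (6)! = 720.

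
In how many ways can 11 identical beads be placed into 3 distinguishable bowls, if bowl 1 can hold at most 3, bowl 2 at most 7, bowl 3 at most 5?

14

Without the upper bounds there are C(13,2) = 78 ways to split 11 among 3 bowls.
Subtract solutions that violate a single cap (substitute x_i' = x_i − (cap_i+1)): x_1 ≥ 4 gives C(9,2) = 36; x_2 ≥ 8 gives C(5,2) = 10; x_3 ≥ 6 gives C(7,2) = 21. Together 67.
Add back pairs where two caps are both exceeded: 0 + 3 + 0 = 3.
By inclusion–exclusion the count is 78 − 67 + 3 = 14.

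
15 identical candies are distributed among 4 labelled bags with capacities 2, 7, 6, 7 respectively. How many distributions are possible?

84

By stars and bars, unrestricted non-negative solutions to x_1+…+x_4 = 15 number C(15+3,3) = 816.
Subtract solutions that violate a single cap (substitute x_i' = x_i − (cap_i+1)): x_1 ≥ 3 gives C(15,3) = 455; x_2 ≥ 8 gives C(10,3) = 120; x_3 ≥ 7 gives C(11,3) = 165; x_4 ≥ 8 gives C(10,3) = 120. Together 860.
Add back pairs where two caps are both exceeded: 35 + 56 + 35 + 1 + 0 + 1 = 128.
By inclusion–exclusion the count is 816 − 860 + 128 = 84.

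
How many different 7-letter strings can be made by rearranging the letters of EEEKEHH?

105

The 7 letters of EEEKEHH have repeats: E appearing 4 times and H appearing twice.
The number of distinct arrangements is 7!/(4!·2!) = 5040/48 = 105.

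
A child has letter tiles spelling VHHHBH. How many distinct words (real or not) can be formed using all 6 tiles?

The 6 letters of VHHHBH have repeats: H appearing 4 times.
The number of distinct arrangements is 6!/(4!) = 720/24 = 30.

30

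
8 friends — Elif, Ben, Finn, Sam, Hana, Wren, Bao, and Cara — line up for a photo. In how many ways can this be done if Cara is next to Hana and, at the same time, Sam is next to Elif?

2880

Treat {Cara,Hana} as one block (2 orders) and {Sam,Elif} as another (2 orders).
That leaves 6 units to arrange: 2 × 2 × 6! = 4 × 720 = 2880.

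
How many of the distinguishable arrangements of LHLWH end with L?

Fix L in the last position and arrange the remaining 4 letters.
Those 4 letters have H appearing twice, giving (4)!/(2!) = 12.

12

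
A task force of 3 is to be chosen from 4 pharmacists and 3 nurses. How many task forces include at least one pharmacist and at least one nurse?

Total 3-person selections from all 7: C(7,3) = 35.
Selections missing a whole group: no pharmacists → C(3,3) = 1; no nurses → C(4,3) = 4.
Both groups omitted at once is impossible, so 35 − 5 = 30.

30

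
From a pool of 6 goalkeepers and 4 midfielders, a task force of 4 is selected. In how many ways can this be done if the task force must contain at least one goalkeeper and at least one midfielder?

194

With no constraint there are C(10,4) = 210 possible selections.
Selections missing a whole group: no goalkeepers → C(4,4) = 1; no midfielders → C(6,4) = 15.
Both groups omitted at once is impossible, so 210 − 16 = 194.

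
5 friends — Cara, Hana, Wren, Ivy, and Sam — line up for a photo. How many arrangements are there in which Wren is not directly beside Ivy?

72

There are 5! = 120 arrangements in all. If Wren and Ivy are adjacent, merging them into one block gives 2·(4)! = 48 arrangements.
Complementary counting: 120 − 48 = 72.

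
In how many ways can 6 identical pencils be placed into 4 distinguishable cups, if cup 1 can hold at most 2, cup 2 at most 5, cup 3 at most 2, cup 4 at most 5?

Without the upper bounds there are C(9,3) = 84 ways to split 6 among 4 cups.
Subtract solutions that violate a single cap (substitute x_i' = x_i − (cap_i+1)): x_1 ≥ 3 gives C(6,3) = 20; x_2 ≥ 6 gives C(3,3) = 1; x_3 ≥ 3 gives C(6,3) = 20; x_4 ≥ 6 gives C(3,3) = 1. Together 42.
Add back pairs where two caps are both exceeded: 0 + 1 + 0 + 0 + 0 + 0 = 1.
By inclusion–exclusion the count is 84 − 42 + 1 = 43.

43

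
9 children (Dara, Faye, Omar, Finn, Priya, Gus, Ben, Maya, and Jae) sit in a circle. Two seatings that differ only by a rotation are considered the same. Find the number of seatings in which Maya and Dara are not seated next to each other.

All circular seatings of 9 people number (8)! = 40320.
Seatings with Maya beside Dara: treat them as a block with 2 internal orders, giving 2 × (7)! = 10080.
Subtracting, 40320 − 10080 = 30240.

30240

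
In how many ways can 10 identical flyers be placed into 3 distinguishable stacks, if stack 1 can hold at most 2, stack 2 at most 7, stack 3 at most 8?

21

Without the upper bounds there are C(12,2) = 66 ways to split 10 among 3 stacks.
Subtract solutions that violate a single cap (substitute x_i' = x_i − (cap_i+1)): x_1 ≥ 3 gives C(9,2) = 36; x_2 ≥ 8 gives C(4,2) = 6; x_3 ≥ 9 gives C(3,2) = 3. Together 45.
No two caps can be exceeded simultaneously, so the pair terms are all 0.
By inclusion–exclusion the count is 66 − 45 + 0 = 21.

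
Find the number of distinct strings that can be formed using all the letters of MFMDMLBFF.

Letter multiplicities in MFMDMLBFF: B×1, D×1, F×3, L×1, M×3.
The number of distinct arrangements is 9!/(3!·3!) = 362880/36 = 10080.

10080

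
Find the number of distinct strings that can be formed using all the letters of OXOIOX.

60

The 6 letters of OXOIOX have repeats: O appearing 3 times and X appearing twice.
The number of distinct arrangements is 6!/(3!·2!) = 720/12 = 60.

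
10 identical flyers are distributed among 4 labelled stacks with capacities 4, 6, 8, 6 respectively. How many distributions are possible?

By stars and bars, unrestricted non-negative solutions to x_1+…+x_4 = 10 number C(10+3,3) = 286.
Subtract solutions that violate a single cap (substitute x_i' = x_i − (cap_i+1)): x_1 ≥ 5 gives C(8,3) = 56; x_2 ≥ 7 gives C(6,3) = 20; x_3 ≥ 9 gives C(4,3) = 4; x_4 ≥ 7 gives C(6,3) = 20. Together 100.
No two caps can be exceeded simultaneously, so the pair terms are all 0.
By inclusion–exclusion the count is 286 − 100 + 0 = 186.

186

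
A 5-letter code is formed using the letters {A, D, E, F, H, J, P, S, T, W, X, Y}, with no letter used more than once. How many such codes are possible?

With no repetition, fill the 5 letters in order: 12 choices, then 11, down to 8.
12 × 11 × 10 × 9 × 8 = 95040.

95040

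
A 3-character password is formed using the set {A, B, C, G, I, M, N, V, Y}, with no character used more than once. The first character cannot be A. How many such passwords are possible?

448

The first character has 9−1 = 8 choices (anything except A).
The remaining 2 characters are filled from the other 8 symbols without repetition: 8 × 7 = 56.
Total: 8 × 56 = 448.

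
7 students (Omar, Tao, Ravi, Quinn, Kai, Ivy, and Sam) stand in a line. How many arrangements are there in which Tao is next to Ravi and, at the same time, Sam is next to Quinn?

Treat {Tao,Ravi} as one block (2 orders) and {Sam,Quinn} as another (2 orders).
That leaves 5 units to arrange: 2 × 2 × 5! = 4 × 120 = 480.

480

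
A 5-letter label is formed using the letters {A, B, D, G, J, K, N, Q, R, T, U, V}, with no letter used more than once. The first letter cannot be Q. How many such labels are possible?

The first letter has 12−1 = 11 choices (anything except Q).
The remaining 4 letters are filled from the other 11 symbols without repetition: 11 × 10 × 9 × 8 = 7920.
Total: 11 × 7920 = 87120.

87120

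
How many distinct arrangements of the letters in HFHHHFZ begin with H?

Fix H in the first position and arrange the remaining 6 letters.
Those 6 letters have F appearing twice and H appearing 3 times, giving (6)!/(3!·2!) = 60.

60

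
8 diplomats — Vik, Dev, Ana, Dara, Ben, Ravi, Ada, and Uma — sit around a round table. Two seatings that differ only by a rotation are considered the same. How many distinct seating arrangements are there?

Seat Vik anywhere (absorbing the rotational symmetry), then permute the other 7: (7)! = 5040.

5040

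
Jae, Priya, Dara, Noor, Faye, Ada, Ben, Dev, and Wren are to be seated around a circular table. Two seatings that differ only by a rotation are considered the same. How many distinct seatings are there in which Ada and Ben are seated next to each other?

10080

Glue Ada and Ben into a block (2 internal orders). Seating 8 units around a circle gives (7)! arrangements.
So 2 × (7)! = 2 × 5040 = 10080.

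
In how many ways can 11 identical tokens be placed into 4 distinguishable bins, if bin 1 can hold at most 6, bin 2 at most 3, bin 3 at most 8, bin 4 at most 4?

By stars and bars, unrestricted non-negative solutions to x_1+…+x_4 = 11 number C(11+3,3) = 364.
Subtract solutions that violate a single cap (substitute x_i' = x_i − (cap_i+1)): x_1 ≥ 7 gives C(7,3) = 35; x_2 ≥ 4 gives C(10,3) = 120; x_3 ≥ 9 gives C(5,3) = 10; x_4 ≥ 5 gives C(9,3) = 84. Together 249.
Add back pairs where two caps are both exceeded: 1 + 0 + 0 + 0 + 10 + 0 = 11.
By inclusion–exclusion the count is 364 − 249 + 11 = 126.

126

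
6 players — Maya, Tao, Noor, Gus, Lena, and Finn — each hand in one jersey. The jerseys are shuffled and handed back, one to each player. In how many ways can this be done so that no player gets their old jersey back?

265

This is the derangement count D_6: permutations of 6 items with no fixed point.
By inclusion–exclusion this is Σ_{j=0}^{6} (−1)^j C(6,j)·(6−j)!.
Computing: 720 − 720 + 360 − 120 + 30 − 6 + 1 = 265.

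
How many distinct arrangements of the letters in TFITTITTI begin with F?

56

Fix F in the first position and arrange the remaining 8 letters.
Those 8 letters have I appearing 3 times and T appearing 5 times, giving (8)!/(5!·3!) = 56.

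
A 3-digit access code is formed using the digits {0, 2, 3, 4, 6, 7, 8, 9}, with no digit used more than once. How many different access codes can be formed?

This is a permutation of 3 out of 8: P(8,3) = 8!/5!.
That product is 8 × 7 × 6 = 336.

336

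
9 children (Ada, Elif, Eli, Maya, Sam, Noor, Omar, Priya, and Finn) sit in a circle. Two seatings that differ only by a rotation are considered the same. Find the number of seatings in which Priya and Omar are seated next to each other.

10080

Treat {Priya, Omar} as one unit (2 internal orders) and seat the resulting 8 units around the table: (7)! circular arrangements.
So 2 × (7)! = 2 × 5040 = 10080.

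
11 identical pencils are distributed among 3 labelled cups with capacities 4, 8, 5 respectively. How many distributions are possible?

24

Without the upper bounds there are C(13,2) = 78 ways to split 11 among 3 cups.
Subtract solutions that violate a single cap (substitute x_i' = x_i − (cap_i+1)): x_1 ≥ 5 gives C(8,2) = 28; x_2 ≥ 9 gives C(4,2) = 6; x_3 ≥ 6 gives C(7,2) = 21. Together 55.
Add back pairs where two caps are both exceeded: 0 + 1 + 0 = 1.
By inclusion–exclusion the count is 78 − 55 + 1 = 24.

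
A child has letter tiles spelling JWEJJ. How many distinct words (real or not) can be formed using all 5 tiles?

20

Letter multiplicities in JWEJJ: E×1, J×3, W×1.
Dividing 5! = 120 by 3! = 6 for the repeated letters gives 20.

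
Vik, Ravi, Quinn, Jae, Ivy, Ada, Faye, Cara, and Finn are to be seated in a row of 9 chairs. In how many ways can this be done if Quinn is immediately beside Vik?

80640

Glue Quinn and Vik into one block (2 internal orders), leaving 8 units to arrange in a row.
So the count is 2·(8)! = 80640.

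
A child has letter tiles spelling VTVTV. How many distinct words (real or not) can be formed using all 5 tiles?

10

The 5 letters of VTVTV have repeats: T appearing twice and V appearing 3 times.
So there are 5! / (3!·2!) = 10 distinguishable arrangements.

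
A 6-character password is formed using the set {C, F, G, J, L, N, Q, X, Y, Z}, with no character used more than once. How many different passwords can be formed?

151200

Choose and order 6 of the 10 symbols: the first character has 10 options, the next 9, and so on down to 5.
10 × 9 × 8 × 7 × 6 × 5 = 151200.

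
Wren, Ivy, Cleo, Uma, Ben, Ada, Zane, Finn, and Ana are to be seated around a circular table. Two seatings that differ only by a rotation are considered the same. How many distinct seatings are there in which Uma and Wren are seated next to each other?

10080

Glue Uma and Wren into a block (2 internal orders). Seating 8 units around a circle gives (7)! arrangements.
So 2 × (7)! = 2 × 5040 = 10080.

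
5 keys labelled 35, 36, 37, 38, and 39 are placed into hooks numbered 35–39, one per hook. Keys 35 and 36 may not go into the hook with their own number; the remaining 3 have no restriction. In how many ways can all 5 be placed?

Let Aᵢ (for i ∈ {35, 36}) be the placements that put key i in its forbidden hook. Any j of these fix j positions, leaving (5−j)! ways to fill the rest, and there are C(2,j) ways to pick which j.
By inclusion–exclusion, the number of valid placements is Σ_{j=0}^{2} (−1)^j C(2,j)·(5−j)!.
Computing: 120 − 48 + 6 = 78.

78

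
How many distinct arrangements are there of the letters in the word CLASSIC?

CLASSIC has 7 letters with C appearing twice and S appearing twice.
So there are 7! / (2!·2!) = 1260 distinguishable arrangements.

1260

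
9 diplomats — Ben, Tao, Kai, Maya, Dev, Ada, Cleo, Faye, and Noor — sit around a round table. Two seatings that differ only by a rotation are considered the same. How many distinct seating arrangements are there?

Fix one person's seat to break rotational symmetry; the remaining 8 people can be arranged in (8)! = 40320 ways.

40320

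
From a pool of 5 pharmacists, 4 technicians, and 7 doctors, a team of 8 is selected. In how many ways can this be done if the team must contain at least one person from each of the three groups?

Total 8-person selections from all 16: C(16,8) = 12870.
Selections missing a whole group: no pharmacists → C(11,8) = 165; no technicians → C(12,8) = 495; no doctors → C(9,8) = 9.
Add back selections omitting two groups (i.e. drawn from a single group): C(5,8) + C(4,8) + C(7,8) = 0.
By inclusion–exclusion: 12870 − 669 + 0 = 12201.

12201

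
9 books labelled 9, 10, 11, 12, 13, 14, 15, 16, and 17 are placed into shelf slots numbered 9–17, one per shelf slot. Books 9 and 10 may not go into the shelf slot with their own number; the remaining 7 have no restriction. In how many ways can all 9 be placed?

Let Aᵢ (for i ∈ {9, 10}) be the placements that put book i in its forbidden shelf slot. Any j of these fix j positions, leaving (9−j)! ways to fill the rest, and there are C(2,j) ways to pick which j.
By inclusion–exclusion, the number of valid placements is Σ_{j=0}^{2} (−1)^j C(2,j)·(9−j)!.
Computing: 362880 − 80640 + 5040 = 287280.

287280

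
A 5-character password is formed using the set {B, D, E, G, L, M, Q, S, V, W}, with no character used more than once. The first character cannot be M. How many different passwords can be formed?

The first character has 10−1 = 9 choices (anything except M).
The remaining 4 characters are filled from the other 9 symbols without repetition: 9 × 8 × 7 × 6 = 3024.
Total: 9 × 3024 = 27216.

27216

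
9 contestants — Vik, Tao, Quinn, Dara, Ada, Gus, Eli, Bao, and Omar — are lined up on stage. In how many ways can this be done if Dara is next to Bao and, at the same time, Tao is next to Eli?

Treat {Dara,Bao} as one block (2 orders) and {Tao,Eli} as another (2 orders).
That leaves 7 units to arrange: 2 × 2 × 7! = 4 × 5040 = 20160.

20160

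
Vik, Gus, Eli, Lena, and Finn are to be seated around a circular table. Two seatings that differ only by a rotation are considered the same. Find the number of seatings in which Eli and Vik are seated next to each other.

12

Treat {Eli, Vik} as one unit (2 internal orders) and seat the resulting 4 units around the table: (3)! circular arrangements.
So 2 × (3)! = 2 × 6 = 12.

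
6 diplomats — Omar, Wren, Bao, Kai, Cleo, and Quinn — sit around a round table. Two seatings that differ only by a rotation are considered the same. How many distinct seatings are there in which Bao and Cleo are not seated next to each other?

72

Without the restriction there are (5)! = 120 seatings.
Seatings with Bao beside Cleo: treat them as a block with 2 internal orders, giving 2 × (4)! = 48.
Subtracting, 120 − 48 = 72.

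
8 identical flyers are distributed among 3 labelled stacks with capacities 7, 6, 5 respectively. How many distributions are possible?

By stars and bars, unrestricted non-negative solutions to x_1+…+x_3 = 8 number C(8+2,2) = 45.
Subtract solutions that violate a single cap (substitute x_i' = x_i − (cap_i+1)): x_1 ≥ 8 gives C(2,2) = 1; x_2 ≥ 7 gives C(3,2) = 3; x_3 ≥ 6 gives C(4,2) = 6. Together 10.
No two caps can be exceeded simultaneously, so the pair terms are all 0.
By inclusion–exclusion the count is 45 − 10 + 0 = 35.

35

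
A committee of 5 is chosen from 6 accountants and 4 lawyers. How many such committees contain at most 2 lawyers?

186

Split by how many lawyers are chosen (0 through 2).
Sum: C(4,0)·C(6,5) + C(4,1)·C(6,4) + C(4,2)·C(6,3) = 6 + 60 + 120 = 186.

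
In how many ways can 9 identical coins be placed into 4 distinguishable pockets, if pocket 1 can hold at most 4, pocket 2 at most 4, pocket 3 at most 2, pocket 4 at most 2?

Without the upper bounds there are C(12,3) = 220 ways to split 9 among 4 pockets.
Subtract solutions that violate a single cap (substitute x_i' = x_i − (cap_i+1)): x_1 ≥ 5 gives C(7,3) = 35; x_2 ≥ 5 gives C(7,3) = 35; x_3 ≥ 3 gives C(9,3) = 84; x_4 ≥ 3 gives C(9,3) = 84. Together 238.
Add back pairs where two caps are both exceeded: 0 + 4 + 4 + 4 + 4 + 20 = 36.
By inclusion–exclusion the count is 220 − 238 + 36 = 18.

18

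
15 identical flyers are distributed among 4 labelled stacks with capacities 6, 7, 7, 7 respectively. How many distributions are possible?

294

Ignoring the caps, the number of non-negative solutions to x_1+…+x_4 = 15 is C(18,3) = 816.
Subtract solutions that violate a single cap (substitute x_i' = x_i − (cap_i+1)): x_1 ≥ 7 gives C(11,3) = 165; x_2 ≥ 8 gives C(10,3) = 120; x_3 ≥ 8 gives C(10,3) = 120; x_4 ≥ 8 gives C(10,3) = 120. Together 525.
Add back pairs where two caps are both exceeded: 1 + 1 + 1 + 0 + 0 + 0 = 3.
By inclusion–exclusion the count is 816 − 525 + 3 = 294.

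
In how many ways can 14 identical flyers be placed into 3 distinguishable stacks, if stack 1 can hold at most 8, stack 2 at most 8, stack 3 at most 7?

By stars and bars, unrestricted non-negative solutions to x_1+…+x_3 = 14 number C(14+2,2) = 120.
Subtract solutions that violate a single cap (substitute x_i' = x_i − (cap_i+1)): x_1 ≥ 9 gives C(7,2) = 21; x_2 ≥ 9 gives C(7,2) = 21; x_3 ≥ 8 gives C(8,2) = 28. Together 70.
No two caps can be exceeded simultaneously, so the pair terms are all 0.
By inclusion–exclusion the count is 120 − 70 + 0 = 50.

50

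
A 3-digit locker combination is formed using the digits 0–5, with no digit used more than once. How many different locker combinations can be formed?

This is a permutation of 3 out of 6: P(6,3) = 6!/3!.
6 × 5 × 4 = 120.

120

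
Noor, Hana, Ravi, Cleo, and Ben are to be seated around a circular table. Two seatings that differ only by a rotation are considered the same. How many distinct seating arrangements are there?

Fix one person's seat to break rotational symmetry; the remaining 4 people can be arranged in (4)! = 24 ways.

24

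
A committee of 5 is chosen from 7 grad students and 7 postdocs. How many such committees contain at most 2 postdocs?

1001

Split by how many postdocs are chosen (0 through 2).
Sum: C(7,0)·C(7,5) + C(7,1)·C(7,4) + C(7,2)·C(7,3) = 21 + 245 + 735 = 1001.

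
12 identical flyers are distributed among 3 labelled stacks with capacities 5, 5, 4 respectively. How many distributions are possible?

6

By stars and bars, unrestricted non-negative solutions to x_1+…+x_3 = 12 number C(12+2,2) = 91.
Subtract solutions that violate a single cap (substitute x_i' = x_i − (cap_i+1)): x_1 ≥ 6 gives C(8,2) = 28; x_2 ≥ 6 gives C(8,2) = 28; x_3 ≥ 5 gives C(9,2) = 36. Together 92.
Add back pairs where two caps are both exceeded: 1 + 3 + 3 = 7.
By inclusion–exclusion the count is 91 − 92 + 7 = 6.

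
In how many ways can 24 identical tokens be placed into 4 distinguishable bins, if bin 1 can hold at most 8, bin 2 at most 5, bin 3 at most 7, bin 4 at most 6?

Without the upper bounds there are C(27,3) = 2925 ways to split 24 among 4 bins.
Subtract solutions that violate a single cap (substitute x_i' = x_i − (cap_i+1)): x_1 ≥ 9 gives C(18,3) = 816; x_2 ≥ 6 gives C(21,3) = 1330; x_3 ≥ 8 gives C(19,3) = 969; x_4 ≥ 7 gives C(20,3) = 1140. Together 4255.
Add back pairs where two caps are both exceeded: 220 + 120 + 165 + 286 + 364 + 220 = 1375.
Subtract triples: 4 + 10 + 1 + 20 = 35.
By inclusion–exclusion the count is 2925 − 4255 + 1375 − 35 = 10.

10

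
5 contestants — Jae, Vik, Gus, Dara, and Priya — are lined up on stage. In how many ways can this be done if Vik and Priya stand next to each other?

48

Glue Vik and Priya into one block (2 internal orders), leaving 4 units to arrange in a row.
That gives 2 × 4! = 2 × 24 = 48.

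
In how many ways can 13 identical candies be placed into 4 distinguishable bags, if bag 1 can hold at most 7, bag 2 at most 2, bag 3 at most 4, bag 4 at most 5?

By stars and bars, unrestricted non-negative solutions to x_1+…+x_4 = 13 number C(13+3,3) = 560.
Subtract solutions that violate a single cap (substitute x_i' = x_i − (cap_i+1)): x_1 ≥ 8 gives C(8,3) = 56; x_2 ≥ 3 gives C(13,3) = 286; x_3 ≥ 5 gives C(11,3) = 165; x_4 ≥ 6 gives C(10,3) = 120. Together 627.
Add back pairs where two caps are both exceeded: 10 + 1 + 0 + 56 + 35 + 10 = 112.
By inclusion–exclusion the count is 560 − 627 + 112 = 45.

45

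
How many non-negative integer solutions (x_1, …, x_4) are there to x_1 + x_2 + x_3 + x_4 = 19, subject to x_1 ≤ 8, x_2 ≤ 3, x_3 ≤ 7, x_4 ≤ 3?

Without the upper bounds there are C(22,3) = 1540 ways to split 19 among 4 variables.
Subtract solutions that violate a single cap (substitute x_i' = x_i − (cap_i+1)): x_1 ≥ 9 gives C(13,3) = 286; x_2 ≥ 4 gives C(18,3) = 816; x_3 ≥ 8 gives C(14,3) = 364; x_4 ≥ 4 gives C(18,3) = 816. Together 2282.
Add back pairs where two caps are both exceeded: 84 + 10 + 84 + 120 + 364 + 120 = 782.
Subtract triples: 0 + 10 + 0 + 20 = 30.
By inclusion–exclusion the count is 1540 − 2282 + 782 − 30 = 10.

10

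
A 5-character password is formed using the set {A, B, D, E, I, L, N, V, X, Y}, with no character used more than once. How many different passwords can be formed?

Choose and order 5 of the 10 symbols: the first character has 10 options, the next 9, and so on down to 6.
10 × 9 × 8 × 7 × 6 = 30240.

30240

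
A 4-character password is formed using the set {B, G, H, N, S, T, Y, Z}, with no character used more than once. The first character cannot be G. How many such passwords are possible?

The first character has 8−1 = 7 choices (anything except G).
The remaining 3 characters are filled from the other 7 symbols without repetition: 7 × 6 × 5 = 210.
Total: 7 × 210 = 1470.

1470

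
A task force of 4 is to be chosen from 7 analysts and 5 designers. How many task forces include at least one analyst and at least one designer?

455

Unrestricted: C(12,4) = 495 ways to pick any 4 of the 12.
Selections missing a whole group: no analysts → C(5,4) = 5; no designers → C(7,4) = 35.
Both groups omitted at once is impossible, so 495 − 40 = 455.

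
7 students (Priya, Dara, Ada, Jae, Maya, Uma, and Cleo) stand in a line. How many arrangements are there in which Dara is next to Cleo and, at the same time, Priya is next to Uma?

Treat {Dara,Cleo} as one block (2 orders) and {Priya,Uma} as another (2 orders).
That leaves 5 units to arrange: 2 × 2 × 5! = 4 × 120 = 480.

480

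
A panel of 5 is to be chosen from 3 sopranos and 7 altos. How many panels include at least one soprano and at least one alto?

Total 5-person selections from all 10: C(10,5) = 252.
Selections missing a whole group: no sopranos → C(7,5) = 21; no altos → C(3,5) = 0.
Both groups omitted at once is impossible, so 252 − 21 = 231.

231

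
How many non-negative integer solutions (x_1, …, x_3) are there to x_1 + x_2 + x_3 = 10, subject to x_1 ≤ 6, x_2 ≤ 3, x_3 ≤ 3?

6

Without the upper bounds there are C(12,2) = 66 ways to split 10 among 3 variables.
Subtract solutions that violate a single cap (substitute x_i' = x_i − (cap_i+1)): x_1 ≥ 7 gives C(5,2) = 10; x_2 ≥ 4 gives C(8,2) = 28; x_3 ≥ 4 gives C(8,2) = 28. Together 66.
Add back pairs where two caps are both exceeded: 0 + 0 + 6 = 6.
By inclusion–exclusion the count is 66 − 66 + 6 = 6.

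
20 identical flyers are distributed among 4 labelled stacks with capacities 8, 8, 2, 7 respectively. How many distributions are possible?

46

Without the upper bounds there are C(23,3) = 1771 ways to split 20 among 4 stacks.
Subtract solutions that violate a single cap (substitute x_i' = x_i − (cap_i+1)): x_1 ≥ 9 gives C(14,3) = 364; x_2 ≥ 9 gives C(14,3) = 364; x_3 ≥ 3 gives C(20,3) = 1140; x_4 ≥ 8 gives C(15,3) = 455. Together 2323.
Add back pairs where two caps are both exceeded: 10 + 165 + 20 + 165 + 20 + 220 = 600.
Subtract triples: 0 + 0 + 1 + 1 = 2.
By inclusion–exclusion the count is 1771 − 2323 + 600 − 2 = 46.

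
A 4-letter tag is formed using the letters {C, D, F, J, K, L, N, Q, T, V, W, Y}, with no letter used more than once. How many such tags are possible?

This is a permutation of 4 out of 12: P(12,4) = 12!/8!.
That product is 12 × 11 × 10 × 9 = 11880.

11880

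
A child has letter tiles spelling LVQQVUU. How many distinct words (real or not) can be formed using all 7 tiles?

630

Letter multiplicities in LVQQVUU: L×1, Q×2, U×2, V×2.
The number of distinct arrangements is 7!/(2!·2!·2!) = 5040/8 = 630.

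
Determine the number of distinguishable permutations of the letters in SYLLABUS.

SYLLABUS has 8 letters with L appearing twice and S appearing twice.
Dividing 8! = 40320 by 2!·2! = 4 for the repeated letters gives 10080.

10080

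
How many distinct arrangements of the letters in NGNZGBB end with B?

With the last slot taken by B, it remains to arrange the other 6 letters (NGNZGB).
Those 6 letters have G appearing twice and N appearing twice, giving (6)!/(2!·2!) = 180.

180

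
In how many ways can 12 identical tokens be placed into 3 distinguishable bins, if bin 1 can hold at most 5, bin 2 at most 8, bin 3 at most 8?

By stars and bars, unrestricted non-negative solutions to x_1+…+x_3 = 12 number C(12+2,2) = 91.
Subtract solutions that violate a single cap (substitute x_i' = x_i − (cap_i+1)): x_1 ≥ 6 gives C(8,2) = 28; x_2 ≥ 9 gives C(5,2) = 10; x_3 ≥ 9 gives C(5,2) = 10. Together 48.
No two caps can be exceeded simultaneously, so the pair terms are all 0.
By inclusion–exclusion the count is 91 − 48 + 0 = 43.

43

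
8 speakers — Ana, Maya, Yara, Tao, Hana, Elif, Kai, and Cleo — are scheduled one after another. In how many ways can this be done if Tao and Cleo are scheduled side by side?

Treat {Tao, Cleo} as a single unit. There are 7 units to order, and the pair itself can be ordered 2 ways.
So the count is 2·(7)! = 10080.

10080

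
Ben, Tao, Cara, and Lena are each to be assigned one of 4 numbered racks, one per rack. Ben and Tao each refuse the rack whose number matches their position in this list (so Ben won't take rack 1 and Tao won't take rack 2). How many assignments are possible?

14

Let Aᵢ (for i ∈ {1, 2}) be the placements that put person i in their forbidden rack. Any j of these fix j positions, leaving (4−j)! ways to fill the rest, and there are C(2,j) ways to pick which j.
By inclusion–exclusion, the number of valid placements is Σ_{j=0}^{2} (−1)^j C(2,j)·(4−j)!.
Computing: 24 − 12 + 2 = 14.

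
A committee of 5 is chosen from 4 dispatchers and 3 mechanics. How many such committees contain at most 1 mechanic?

Split by how many mechanics are chosen (0 through 1).
Sum: C(3,0)·C(4,5) + C(3,1)·C(4,4) = 0 + 3 = 3.

3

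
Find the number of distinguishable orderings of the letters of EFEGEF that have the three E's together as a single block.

12

Treat the 3 copies of E as a single block. The multiset to arrange is then {EEE, F, F, G}, 4 items in all.
That gives (4)!/(2!) = 12 arrangements.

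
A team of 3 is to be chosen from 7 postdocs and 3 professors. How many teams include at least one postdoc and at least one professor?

84

With no constraint there are C(10,3) = 120 possible selections.
Subtract selections that omit an entire group: no postdocs → C(3,3) = 1; no professors → C(7,3) = 35.
Both groups omitted at once is impossible, so 120 − 36 = 84.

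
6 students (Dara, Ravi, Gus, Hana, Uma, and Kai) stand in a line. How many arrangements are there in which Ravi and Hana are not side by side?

480

Of the 6! = 720 arrangements, those with Ravi and Hana adjacent number 2 × 5! = 240 (treat the pair as a block with 2 internal orders).
So 720 − 240 = 480 arrangements keep them apart.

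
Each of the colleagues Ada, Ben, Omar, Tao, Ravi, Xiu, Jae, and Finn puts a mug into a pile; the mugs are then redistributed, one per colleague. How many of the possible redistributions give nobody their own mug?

14833

This is the derangement count D_8: permutations of 8 items with no fixed point.
By inclusion–exclusion this is Σ_{j=0}^{8} (−1)^j C(8,j)·(8−j)!.
Computing: 40320 − 40320 + 20160 − 6720 + 1680 − 336 + 56 − 8 + 1 = 14833.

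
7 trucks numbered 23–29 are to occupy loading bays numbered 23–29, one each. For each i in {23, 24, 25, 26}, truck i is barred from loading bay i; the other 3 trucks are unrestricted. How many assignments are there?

2790

Let Aᵢ (for 23 ≤ i ≤ 26) be the placements that put truck i in its forbidden loading bay. Any j of these fix j positions, leaving (7−j)! ways to fill the rest, and there are C(4,j) ways to pick which j.
By inclusion–exclusion, the number of valid placements is Σ_{j=0}^{4} (−1)^j C(4,j)·(7−j)!.
Computing: 5040 − 2880 + 720 − 96 + 6 = 2790.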